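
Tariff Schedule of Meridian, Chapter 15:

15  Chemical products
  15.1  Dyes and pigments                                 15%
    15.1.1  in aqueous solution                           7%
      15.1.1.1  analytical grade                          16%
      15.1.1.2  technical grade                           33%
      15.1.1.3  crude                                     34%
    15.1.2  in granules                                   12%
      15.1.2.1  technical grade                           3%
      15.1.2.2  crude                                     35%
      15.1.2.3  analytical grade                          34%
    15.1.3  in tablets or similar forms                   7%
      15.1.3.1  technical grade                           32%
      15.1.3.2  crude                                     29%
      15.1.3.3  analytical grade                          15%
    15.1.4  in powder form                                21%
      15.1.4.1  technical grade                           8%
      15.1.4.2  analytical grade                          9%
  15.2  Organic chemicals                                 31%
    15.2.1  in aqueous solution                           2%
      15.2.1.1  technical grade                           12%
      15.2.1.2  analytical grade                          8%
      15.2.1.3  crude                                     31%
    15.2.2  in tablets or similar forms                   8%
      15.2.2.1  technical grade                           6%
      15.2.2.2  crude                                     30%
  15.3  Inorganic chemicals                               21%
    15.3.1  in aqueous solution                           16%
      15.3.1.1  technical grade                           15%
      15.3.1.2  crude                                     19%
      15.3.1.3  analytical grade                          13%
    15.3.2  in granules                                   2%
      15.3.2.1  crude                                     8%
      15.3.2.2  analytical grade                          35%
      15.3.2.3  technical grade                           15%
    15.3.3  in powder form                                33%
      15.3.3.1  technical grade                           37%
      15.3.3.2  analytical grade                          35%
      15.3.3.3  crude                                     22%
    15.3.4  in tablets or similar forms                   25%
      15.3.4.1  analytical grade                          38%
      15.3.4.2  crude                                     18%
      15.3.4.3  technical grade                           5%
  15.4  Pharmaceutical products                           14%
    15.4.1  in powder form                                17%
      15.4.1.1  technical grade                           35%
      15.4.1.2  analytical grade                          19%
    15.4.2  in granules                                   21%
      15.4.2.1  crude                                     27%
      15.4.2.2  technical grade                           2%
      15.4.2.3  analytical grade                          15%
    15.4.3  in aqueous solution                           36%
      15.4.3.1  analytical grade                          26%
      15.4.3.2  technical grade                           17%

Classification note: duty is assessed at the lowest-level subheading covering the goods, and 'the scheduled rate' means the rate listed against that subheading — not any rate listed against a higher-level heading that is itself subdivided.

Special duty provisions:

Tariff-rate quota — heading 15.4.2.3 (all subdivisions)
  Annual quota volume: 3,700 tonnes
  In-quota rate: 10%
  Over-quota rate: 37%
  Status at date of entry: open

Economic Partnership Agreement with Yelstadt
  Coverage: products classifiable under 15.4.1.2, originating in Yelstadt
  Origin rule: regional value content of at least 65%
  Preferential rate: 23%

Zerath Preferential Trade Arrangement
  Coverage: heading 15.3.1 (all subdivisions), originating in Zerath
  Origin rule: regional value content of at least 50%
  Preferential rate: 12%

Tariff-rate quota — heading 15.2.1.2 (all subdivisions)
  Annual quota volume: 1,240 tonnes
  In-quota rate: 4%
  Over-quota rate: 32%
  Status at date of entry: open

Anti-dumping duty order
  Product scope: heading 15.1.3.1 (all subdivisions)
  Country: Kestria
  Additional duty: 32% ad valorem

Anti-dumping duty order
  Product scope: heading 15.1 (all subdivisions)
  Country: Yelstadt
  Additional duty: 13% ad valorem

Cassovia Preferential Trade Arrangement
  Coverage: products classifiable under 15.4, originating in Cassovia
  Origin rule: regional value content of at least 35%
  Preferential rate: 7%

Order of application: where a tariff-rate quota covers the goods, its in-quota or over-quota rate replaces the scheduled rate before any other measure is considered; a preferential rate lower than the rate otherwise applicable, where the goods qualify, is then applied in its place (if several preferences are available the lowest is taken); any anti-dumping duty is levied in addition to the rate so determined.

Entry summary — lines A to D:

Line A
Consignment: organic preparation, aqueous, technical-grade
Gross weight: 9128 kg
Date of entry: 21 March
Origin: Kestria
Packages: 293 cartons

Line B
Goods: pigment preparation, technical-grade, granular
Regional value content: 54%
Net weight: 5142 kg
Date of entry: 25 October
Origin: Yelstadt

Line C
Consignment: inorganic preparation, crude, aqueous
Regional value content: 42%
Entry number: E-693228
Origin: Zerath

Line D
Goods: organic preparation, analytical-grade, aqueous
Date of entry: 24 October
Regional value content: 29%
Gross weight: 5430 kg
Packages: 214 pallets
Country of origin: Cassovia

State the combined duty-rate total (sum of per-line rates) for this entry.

Line A: organic → 15.2; aqueous → 15.2.1; technical-grade → 15.2.1.1. Scheduled 12%. No special measure applies. → 12%.
Line B: pigment → 15.1; granular → 15.1.2; technical-grade → 15.1.2.1. Scheduled 3%. Yelstadt agreement on 15.4.1.2: 15.1.2.1 not covered; anti-dumping (Yelstadt, 15.1): +13%; total 3% + 13% = 16%. → 16%.
Line C: inorganic → 15.3; aqueous → 15.3.1; crude → 15.3.1.2. Scheduled 19%. Zerath agreement on 15.3.1: RVC < 50%. → 19%.
Line D: organic → 15.2; aqueous → 15.2.1; analytical-grade → 15.2.1.2. Scheduled 8%. quota on 15.2.1.2 open → in-quota 4%; Cassovia agreement on 15.4: 15.2.1.2 not covered. → 4%.
Sum: 12% + 16% + 19% + 4% = 51%.

51%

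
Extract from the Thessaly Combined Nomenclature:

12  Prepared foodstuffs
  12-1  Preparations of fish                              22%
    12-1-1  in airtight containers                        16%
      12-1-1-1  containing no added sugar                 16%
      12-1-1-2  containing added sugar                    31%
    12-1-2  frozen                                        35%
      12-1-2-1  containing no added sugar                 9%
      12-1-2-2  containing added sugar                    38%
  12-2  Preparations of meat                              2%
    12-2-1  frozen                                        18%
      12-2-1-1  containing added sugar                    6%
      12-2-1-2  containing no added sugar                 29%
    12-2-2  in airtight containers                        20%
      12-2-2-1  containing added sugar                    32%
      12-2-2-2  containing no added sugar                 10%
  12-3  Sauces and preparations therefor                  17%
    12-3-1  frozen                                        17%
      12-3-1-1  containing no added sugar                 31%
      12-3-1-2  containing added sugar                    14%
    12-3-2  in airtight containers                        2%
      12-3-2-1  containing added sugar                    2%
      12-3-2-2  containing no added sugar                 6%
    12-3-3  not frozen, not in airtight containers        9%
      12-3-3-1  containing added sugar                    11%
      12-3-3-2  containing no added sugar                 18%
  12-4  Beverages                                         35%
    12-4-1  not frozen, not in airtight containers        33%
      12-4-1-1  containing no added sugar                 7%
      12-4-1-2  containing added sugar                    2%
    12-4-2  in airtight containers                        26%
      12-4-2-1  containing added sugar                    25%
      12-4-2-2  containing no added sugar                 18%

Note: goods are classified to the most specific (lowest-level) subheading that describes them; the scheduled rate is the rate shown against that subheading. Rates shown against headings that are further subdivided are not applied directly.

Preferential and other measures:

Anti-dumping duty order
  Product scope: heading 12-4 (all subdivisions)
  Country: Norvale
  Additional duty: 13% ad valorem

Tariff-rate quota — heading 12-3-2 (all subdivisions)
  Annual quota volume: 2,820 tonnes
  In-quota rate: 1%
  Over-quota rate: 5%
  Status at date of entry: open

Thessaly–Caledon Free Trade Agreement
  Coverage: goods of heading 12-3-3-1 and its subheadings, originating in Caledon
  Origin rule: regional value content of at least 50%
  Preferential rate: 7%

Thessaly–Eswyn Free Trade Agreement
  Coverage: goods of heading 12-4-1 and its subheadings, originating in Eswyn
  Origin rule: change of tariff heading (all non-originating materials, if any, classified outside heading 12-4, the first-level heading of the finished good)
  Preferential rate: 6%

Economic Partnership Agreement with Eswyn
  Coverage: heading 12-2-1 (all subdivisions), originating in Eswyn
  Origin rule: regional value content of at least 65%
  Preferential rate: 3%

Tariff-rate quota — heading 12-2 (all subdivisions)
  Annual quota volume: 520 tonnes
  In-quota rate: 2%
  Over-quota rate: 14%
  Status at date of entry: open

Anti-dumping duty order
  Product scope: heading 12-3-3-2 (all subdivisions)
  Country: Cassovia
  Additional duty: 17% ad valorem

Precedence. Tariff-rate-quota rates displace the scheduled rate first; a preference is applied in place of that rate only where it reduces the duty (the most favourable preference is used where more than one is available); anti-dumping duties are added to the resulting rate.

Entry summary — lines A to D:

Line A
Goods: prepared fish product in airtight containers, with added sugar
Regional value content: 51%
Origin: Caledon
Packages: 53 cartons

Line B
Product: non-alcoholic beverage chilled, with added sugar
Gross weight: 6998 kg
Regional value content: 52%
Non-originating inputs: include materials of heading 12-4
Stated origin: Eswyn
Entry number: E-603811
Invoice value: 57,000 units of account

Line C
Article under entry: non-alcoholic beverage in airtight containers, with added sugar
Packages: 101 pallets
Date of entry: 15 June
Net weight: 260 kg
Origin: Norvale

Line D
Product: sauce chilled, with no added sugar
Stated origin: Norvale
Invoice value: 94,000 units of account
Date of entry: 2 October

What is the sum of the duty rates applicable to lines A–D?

Line A: prepared fish product → 12-1; in airtight containers → 12-1-1; with added sugar → 12-1-1-2. Scheduled 31%. Caledon agreement on 12-3-3-1: 12-1-1-2 not covered. → 31%.
Line B: non-alcoholic beverage → 12-4; chilled → 12-4-1; with added sugar → 12-4-1-2. Scheduled 2%. Eswyn agreement on 12-4-1: CTH not met; Eswyn agreement on 12-2-1: 12-4-1-2 not covered. → 2%.
Line C: non-alcoholic beverage → 12-4; in airtight containers → 12-4-2; with added sugar → 12-4-2-1. Scheduled 25%. anti-dumping (Norvale, 12-4): +13%; total 25% + 13% = 38%. → 38%.
Line D: sauce → 12-3; chilled → 12-3-3; with no added sugar → 12-3-3-2. Scheduled 18%. No special measure applies. → 18%.
Sum: 31% + 2% + 38% + 18% = 89%.

89%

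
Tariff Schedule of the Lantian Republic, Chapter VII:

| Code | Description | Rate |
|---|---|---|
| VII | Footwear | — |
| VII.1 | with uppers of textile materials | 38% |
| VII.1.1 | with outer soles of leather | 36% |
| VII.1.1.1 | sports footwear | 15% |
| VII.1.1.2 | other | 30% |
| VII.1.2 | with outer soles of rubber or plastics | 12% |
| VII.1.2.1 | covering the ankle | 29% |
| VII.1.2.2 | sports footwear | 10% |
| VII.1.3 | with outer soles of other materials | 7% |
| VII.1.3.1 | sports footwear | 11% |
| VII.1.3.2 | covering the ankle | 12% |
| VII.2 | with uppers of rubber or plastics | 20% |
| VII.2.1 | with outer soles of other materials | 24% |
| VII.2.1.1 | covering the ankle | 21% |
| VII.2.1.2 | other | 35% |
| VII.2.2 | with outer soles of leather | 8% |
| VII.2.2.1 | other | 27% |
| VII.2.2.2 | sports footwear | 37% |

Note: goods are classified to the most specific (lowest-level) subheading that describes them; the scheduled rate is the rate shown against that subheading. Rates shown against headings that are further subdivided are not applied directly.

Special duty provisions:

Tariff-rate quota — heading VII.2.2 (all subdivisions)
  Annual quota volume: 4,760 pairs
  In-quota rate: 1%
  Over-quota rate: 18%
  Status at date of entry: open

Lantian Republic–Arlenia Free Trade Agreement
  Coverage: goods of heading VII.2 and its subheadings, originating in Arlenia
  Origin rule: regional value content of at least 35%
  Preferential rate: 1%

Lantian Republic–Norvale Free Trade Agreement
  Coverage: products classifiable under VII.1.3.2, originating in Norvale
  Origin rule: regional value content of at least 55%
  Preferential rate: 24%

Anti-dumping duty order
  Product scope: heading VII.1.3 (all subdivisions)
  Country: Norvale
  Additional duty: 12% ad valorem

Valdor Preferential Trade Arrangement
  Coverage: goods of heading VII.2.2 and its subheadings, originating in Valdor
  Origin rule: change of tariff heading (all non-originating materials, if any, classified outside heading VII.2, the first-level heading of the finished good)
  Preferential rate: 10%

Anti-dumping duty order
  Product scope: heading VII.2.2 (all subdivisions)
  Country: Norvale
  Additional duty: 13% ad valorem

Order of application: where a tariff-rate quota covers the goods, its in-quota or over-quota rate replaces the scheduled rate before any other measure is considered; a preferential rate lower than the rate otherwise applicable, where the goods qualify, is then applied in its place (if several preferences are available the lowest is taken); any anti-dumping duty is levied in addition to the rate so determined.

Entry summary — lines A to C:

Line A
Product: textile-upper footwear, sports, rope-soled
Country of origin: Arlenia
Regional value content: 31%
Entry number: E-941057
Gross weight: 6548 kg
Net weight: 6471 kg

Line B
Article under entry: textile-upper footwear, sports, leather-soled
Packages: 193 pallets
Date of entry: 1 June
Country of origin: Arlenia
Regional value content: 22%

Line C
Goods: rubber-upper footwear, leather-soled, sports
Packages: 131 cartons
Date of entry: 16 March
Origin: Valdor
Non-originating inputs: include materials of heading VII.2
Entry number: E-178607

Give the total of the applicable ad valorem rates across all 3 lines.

27%

Line A: textile-upper → VII.1; rope-soled → VII.1.3; sports → VII.1.3.1. Scheduled 11%. Arlenia agreement on VII.2: VII.1.3.1 not covered. → 11%.
Line B: textile-upper → VII.1; leather-soled → VII.1.1; sports → VII.1.1.1. Scheduled 15%. Arlenia agreement on VII.2: VII.1.1.1 not covered. → 15%.
Line C: rubber-upper → VII.2; leather-soled → VII.2.2; sports → VII.2.2.2. Scheduled 37%. quota on VII.2.2 open → in-quota 1%; Valdor agreement on VII.2.2: CTH not met. → 1%.
Sum: 11% + 15% + 1% = 27%.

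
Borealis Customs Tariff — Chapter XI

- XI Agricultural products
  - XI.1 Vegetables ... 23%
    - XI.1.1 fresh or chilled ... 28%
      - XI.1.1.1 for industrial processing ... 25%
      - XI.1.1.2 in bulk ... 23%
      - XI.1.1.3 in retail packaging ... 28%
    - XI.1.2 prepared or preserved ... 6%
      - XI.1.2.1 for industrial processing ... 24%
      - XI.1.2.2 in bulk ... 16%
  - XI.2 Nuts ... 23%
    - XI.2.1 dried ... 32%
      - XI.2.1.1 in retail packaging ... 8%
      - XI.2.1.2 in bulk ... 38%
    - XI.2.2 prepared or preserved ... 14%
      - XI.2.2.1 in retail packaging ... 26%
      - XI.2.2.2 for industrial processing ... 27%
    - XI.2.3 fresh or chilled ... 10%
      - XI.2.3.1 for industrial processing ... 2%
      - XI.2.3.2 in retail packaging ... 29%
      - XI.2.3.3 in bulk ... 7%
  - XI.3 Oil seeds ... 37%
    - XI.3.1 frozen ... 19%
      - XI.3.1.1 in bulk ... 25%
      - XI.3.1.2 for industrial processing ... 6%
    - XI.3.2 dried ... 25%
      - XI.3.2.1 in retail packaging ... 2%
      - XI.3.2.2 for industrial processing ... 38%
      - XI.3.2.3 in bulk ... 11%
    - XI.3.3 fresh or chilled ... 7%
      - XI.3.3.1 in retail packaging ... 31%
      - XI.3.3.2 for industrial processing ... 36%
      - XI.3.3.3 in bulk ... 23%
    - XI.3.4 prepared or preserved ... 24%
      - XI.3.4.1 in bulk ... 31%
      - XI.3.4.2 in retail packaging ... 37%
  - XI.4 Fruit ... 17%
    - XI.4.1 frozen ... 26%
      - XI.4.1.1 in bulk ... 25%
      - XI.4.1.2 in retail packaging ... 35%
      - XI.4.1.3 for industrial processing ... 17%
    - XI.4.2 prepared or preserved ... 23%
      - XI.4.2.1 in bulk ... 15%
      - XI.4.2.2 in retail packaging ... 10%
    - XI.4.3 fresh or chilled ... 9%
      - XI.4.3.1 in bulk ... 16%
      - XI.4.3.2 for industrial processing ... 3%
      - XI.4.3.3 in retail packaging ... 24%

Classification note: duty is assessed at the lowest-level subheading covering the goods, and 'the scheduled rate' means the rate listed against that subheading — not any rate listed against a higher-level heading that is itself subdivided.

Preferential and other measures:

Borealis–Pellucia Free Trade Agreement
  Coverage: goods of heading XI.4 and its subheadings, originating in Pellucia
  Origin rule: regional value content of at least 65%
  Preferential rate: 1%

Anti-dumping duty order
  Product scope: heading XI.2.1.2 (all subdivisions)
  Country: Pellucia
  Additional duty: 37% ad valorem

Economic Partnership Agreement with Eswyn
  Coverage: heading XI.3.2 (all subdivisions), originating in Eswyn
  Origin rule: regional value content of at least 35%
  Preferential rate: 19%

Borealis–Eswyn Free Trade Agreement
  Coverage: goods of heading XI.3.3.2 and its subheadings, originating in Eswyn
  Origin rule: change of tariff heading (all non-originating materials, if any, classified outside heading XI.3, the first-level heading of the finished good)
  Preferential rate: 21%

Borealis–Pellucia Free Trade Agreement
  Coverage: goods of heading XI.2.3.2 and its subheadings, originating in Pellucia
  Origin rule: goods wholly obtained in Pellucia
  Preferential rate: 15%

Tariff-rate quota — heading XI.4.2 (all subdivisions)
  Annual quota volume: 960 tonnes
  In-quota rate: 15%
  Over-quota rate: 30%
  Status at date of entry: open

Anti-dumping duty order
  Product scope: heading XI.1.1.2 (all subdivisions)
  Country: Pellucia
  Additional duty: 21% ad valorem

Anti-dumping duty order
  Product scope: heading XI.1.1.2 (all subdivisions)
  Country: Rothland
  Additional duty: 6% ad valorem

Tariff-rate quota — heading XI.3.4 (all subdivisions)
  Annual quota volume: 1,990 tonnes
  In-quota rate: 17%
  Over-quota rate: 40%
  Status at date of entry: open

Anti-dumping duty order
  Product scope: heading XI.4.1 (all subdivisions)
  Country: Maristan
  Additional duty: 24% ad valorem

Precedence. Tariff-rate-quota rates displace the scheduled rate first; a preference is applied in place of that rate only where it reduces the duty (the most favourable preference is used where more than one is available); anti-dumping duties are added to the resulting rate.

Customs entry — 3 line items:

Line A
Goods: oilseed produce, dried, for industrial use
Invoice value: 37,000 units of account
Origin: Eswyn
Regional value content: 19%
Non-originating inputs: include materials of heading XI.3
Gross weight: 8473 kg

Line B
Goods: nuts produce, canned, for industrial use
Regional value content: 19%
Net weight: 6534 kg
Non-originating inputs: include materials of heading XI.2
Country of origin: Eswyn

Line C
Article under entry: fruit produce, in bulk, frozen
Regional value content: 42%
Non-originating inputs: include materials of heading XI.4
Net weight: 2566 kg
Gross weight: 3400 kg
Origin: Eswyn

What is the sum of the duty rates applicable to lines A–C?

Line A: oilseed → XI.3; dried → XI.3.2; for industrial use → XI.3.2.2. Scheduled 38%. Eswyn agreement on XI.3.2: RVC < 35%; Eswyn agreement on XI.3.3.2: XI.3.2.2 not covered. → 38%.
Line B: nuts → XI.2; canned → XI.2.2; for industrial use → XI.2.2.2. Scheduled 27%. Eswyn agreement on XI.3.2: XI.2.2.2 not covered; Eswyn agreement on XI.3.3.2: XI.2.2.2 not covered. → 27%.
Line C: fruit → XI.4; frozen → XI.4.1; in bulk → XI.4.1.1. Scheduled 25%. Eswyn agreement on XI.3.2: XI.4.1.1 not covered; Eswyn agreement on XI.3.3.2: XI.4.1.1 not covered. → 25%.
Sum: 38% + 27% + 25% = 90%.

90%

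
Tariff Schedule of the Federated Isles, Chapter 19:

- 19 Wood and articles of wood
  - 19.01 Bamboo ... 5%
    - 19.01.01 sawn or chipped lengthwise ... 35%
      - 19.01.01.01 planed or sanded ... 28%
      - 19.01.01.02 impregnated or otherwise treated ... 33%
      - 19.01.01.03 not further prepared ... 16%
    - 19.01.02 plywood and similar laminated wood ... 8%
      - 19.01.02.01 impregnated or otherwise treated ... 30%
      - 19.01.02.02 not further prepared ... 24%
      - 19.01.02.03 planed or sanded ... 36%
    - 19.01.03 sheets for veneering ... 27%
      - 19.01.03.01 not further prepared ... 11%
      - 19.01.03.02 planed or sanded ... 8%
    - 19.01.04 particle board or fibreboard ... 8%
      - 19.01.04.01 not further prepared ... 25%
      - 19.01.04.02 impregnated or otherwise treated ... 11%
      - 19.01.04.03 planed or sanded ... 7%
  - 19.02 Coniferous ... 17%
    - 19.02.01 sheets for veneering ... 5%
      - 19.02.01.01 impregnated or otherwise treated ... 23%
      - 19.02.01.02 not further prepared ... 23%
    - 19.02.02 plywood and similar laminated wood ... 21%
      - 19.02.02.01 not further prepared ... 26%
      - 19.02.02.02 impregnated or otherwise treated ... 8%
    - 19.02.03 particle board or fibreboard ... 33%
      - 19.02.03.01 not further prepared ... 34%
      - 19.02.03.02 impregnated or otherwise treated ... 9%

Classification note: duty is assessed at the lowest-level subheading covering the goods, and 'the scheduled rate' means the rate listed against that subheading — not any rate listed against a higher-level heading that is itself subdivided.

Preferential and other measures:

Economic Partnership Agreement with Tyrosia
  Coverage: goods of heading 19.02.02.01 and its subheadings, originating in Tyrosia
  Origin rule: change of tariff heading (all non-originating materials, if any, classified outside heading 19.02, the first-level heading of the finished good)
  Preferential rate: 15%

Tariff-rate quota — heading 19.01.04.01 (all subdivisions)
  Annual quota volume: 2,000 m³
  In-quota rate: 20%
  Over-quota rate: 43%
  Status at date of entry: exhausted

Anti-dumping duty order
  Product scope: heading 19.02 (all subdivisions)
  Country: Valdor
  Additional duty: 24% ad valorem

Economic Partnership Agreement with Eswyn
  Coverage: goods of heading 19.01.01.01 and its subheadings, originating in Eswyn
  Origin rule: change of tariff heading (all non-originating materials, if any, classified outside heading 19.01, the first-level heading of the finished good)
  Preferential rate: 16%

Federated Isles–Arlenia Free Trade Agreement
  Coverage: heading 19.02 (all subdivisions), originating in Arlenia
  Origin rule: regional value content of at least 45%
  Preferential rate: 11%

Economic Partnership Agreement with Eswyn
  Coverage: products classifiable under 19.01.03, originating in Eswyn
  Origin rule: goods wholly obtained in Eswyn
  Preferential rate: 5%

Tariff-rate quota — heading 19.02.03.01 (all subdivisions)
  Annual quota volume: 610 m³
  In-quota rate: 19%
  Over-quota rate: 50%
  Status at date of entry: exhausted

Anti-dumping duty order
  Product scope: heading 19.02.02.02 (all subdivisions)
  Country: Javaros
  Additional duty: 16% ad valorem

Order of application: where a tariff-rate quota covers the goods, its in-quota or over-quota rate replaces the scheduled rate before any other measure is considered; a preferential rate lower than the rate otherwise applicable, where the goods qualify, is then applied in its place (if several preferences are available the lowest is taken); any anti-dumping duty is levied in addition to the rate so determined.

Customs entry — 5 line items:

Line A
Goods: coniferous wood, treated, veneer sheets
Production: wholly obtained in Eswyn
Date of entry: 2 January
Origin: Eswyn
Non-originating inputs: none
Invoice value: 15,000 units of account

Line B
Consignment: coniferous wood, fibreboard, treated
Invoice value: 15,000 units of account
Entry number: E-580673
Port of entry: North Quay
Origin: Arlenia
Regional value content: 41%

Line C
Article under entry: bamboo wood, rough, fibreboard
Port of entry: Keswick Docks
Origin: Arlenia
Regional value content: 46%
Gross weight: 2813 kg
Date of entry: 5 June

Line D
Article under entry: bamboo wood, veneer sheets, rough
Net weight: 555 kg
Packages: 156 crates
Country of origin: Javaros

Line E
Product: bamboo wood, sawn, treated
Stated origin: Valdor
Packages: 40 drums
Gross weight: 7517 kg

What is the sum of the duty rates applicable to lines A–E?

Line A: coniferous → 19.02; veneer sheets → 19.02.01; treated → 19.02.01.01. Scheduled 23%. Eswyn agreement on 19.01.01.01: 19.02.01.01 not covered; Eswyn agreement on 19.01.03: 19.02.01.01 not covered. → 23%.
Line B: coniferous → 19.02; fibreboard → 19.02.03; treated → 19.02.03.02. Scheduled 9%. Arlenia agreement on 19.02: RVC < 45%. → 9%.
Line C: bamboo → 19.01; fibreboard → 19.01.04; rough → 19.01.04.01. Scheduled 25%. quota on 19.01.04.01 exhausted → over-quota 43%; Arlenia agreement on 19.02: 19.01.04.01 not covered. → 43%.
Line D: bamboo → 19.01; veneer sheets → 19.01.03; rough → 19.01.03.01. Scheduled 11%. No special measure applies. → 11%.
Line E: bamboo → 19.01; sawn → 19.01.01; treated → 19.01.01.02. Scheduled 33%. No special measure applies. → 33%.
Sum: 23% + 9% + 43% + 11% + 33% = 119%.

119%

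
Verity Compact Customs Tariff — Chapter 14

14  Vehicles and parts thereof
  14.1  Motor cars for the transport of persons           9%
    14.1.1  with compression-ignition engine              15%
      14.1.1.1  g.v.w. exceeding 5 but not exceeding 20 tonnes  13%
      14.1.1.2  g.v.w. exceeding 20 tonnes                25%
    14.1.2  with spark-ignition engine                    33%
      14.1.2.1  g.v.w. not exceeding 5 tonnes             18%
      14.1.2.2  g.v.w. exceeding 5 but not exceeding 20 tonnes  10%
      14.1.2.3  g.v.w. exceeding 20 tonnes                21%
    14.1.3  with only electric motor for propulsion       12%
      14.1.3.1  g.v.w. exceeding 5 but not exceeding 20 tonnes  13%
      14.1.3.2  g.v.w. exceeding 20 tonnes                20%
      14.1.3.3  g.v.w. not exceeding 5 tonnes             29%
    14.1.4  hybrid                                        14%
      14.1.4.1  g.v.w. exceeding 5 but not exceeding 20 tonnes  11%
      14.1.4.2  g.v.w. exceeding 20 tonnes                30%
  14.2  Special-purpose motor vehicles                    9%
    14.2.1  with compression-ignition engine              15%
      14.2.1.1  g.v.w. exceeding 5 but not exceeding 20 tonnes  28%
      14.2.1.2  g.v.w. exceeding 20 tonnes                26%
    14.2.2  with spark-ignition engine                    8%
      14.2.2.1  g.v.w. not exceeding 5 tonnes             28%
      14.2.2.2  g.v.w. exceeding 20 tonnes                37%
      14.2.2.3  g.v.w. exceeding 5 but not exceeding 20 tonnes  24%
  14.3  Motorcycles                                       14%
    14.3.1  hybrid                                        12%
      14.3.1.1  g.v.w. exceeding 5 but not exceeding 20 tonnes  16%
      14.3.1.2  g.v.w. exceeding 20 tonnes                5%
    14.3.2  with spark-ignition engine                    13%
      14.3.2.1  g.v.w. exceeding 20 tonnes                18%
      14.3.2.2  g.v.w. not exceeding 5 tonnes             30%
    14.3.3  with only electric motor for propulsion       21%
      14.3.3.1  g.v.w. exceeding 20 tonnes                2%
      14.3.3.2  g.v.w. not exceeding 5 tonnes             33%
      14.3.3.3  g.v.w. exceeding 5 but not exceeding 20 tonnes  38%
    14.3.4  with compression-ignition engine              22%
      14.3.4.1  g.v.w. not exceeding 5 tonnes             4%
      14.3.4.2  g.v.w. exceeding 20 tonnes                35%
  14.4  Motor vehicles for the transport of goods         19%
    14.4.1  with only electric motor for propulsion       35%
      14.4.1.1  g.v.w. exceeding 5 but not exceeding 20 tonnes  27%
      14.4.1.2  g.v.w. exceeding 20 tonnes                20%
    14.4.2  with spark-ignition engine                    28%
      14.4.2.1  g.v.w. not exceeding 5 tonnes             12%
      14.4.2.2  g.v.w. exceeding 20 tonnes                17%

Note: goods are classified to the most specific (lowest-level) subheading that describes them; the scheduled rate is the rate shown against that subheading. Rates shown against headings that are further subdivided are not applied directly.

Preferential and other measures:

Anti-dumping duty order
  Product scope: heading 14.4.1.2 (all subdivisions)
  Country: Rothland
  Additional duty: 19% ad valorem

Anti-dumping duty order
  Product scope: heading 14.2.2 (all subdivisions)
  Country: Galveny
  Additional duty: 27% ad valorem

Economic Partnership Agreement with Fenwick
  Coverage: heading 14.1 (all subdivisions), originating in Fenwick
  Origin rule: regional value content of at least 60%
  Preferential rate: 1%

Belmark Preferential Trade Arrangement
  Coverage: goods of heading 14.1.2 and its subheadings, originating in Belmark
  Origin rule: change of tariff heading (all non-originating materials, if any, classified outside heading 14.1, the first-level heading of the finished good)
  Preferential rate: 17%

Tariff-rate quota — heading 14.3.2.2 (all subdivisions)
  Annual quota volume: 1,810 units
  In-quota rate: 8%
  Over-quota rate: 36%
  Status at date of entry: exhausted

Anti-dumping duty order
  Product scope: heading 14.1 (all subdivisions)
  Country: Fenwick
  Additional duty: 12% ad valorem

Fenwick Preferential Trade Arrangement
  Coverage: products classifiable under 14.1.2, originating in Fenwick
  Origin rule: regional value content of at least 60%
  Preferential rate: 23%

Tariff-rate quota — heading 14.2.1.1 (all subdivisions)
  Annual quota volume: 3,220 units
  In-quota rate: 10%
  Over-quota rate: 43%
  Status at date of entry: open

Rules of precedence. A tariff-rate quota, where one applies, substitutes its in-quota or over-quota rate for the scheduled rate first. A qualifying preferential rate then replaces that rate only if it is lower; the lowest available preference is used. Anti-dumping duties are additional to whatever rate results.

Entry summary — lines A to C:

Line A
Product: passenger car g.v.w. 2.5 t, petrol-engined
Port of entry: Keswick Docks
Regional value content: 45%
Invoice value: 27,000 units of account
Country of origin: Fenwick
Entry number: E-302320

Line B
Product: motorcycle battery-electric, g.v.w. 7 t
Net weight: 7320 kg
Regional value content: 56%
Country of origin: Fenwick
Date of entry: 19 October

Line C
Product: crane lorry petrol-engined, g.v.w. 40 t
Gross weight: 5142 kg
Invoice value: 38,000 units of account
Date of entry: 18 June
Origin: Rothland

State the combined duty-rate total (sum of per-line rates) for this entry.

105%

Line A: passenger car → 14.1; petrol-engined → 14.1.2; g.v.w. 2.5 t → 14.1.2.1. Scheduled 18%. Fenwick agreement on 14.1: RVC < 60%; Fenwick agreement on 14.1.2: RVC < 60%; anti-dumping (Fenwick, 14.1): +12%; total 18% + 12% = 30%. → 30%.
Line B: motorcycle → 14.3; battery-electric → 14.3.3; g.v.w. 7 t → 14.3.3.3. Scheduled 38%. Fenwick agreement on 14.1: 14.3.3.3 not covered; Fenwick agreement on 14.1.2: 14.3.3.3 not covered. → 38%.
Line C: crane lorry → 14.2; petrol-engined → 14.2.2; g.v.w. 40 t → 14.2.2.2. Scheduled 37%. No special measure applies. → 37%.
Sum: 30% + 38% + 37% = 105%.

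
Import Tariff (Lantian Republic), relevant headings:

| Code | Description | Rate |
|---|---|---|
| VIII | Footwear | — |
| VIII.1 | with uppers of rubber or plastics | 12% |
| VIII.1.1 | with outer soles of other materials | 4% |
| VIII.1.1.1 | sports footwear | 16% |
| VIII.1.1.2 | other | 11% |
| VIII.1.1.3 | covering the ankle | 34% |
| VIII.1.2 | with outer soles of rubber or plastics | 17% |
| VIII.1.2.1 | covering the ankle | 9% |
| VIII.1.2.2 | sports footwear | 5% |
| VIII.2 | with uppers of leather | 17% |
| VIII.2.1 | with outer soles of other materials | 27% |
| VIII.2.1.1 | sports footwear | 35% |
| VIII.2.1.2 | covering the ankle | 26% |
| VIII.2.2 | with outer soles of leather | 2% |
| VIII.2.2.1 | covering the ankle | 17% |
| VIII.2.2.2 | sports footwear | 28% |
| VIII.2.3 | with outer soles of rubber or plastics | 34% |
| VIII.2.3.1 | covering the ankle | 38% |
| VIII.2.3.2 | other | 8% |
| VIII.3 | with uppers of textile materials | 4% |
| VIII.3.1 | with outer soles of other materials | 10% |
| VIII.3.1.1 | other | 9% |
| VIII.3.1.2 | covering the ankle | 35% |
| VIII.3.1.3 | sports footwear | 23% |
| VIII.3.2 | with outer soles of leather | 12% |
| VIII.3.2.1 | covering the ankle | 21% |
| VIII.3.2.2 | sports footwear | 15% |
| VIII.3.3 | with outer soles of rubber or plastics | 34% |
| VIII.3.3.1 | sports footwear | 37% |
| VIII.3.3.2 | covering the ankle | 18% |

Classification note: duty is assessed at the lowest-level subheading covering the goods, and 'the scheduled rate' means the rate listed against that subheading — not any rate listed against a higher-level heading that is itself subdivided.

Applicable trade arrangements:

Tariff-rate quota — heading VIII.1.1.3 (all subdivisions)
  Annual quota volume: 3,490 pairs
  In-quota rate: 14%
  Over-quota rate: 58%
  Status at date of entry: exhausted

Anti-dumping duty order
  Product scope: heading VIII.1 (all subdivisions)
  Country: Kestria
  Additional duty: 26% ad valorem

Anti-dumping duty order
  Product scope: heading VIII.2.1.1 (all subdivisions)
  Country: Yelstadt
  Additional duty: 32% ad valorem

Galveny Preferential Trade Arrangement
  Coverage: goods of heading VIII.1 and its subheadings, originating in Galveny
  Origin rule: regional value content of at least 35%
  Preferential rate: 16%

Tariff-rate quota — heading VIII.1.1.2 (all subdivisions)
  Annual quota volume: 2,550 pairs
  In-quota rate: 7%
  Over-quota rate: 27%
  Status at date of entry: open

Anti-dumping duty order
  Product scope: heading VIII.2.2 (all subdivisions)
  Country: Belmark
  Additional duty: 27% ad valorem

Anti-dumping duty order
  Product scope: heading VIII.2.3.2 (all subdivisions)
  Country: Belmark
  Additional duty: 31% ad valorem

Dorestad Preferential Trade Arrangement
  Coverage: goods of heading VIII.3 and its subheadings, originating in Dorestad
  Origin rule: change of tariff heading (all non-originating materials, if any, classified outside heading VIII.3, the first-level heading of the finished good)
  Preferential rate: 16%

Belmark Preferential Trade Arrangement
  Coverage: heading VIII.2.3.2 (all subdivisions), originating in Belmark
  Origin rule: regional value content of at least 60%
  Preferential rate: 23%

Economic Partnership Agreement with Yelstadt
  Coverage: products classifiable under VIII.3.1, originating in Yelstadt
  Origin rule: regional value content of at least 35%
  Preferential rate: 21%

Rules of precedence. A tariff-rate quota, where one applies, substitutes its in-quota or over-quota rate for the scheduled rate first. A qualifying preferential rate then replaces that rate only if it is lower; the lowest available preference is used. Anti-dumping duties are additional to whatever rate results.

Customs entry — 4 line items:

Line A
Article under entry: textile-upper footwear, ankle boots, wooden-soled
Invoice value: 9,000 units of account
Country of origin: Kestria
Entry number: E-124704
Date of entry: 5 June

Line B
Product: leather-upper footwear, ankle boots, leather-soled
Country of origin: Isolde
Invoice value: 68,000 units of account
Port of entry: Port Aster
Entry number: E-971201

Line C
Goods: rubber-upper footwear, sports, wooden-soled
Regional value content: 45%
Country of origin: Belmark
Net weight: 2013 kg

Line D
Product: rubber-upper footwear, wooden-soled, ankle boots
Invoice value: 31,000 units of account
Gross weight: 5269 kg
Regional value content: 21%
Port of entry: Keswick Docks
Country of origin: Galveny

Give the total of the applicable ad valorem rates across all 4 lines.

126%

Line A: textile-upper → VIII.3; wooden-soled → VIII.3.1; ankle boots → VIII.3.1.2. Scheduled 35%. No special measure applies. → 35%.
Line B: leather-upper → VIII.2; leather-soled → VIII.2.2; ankle boots → VIII.2.2.1. Scheduled 17%. No special measure applies. → 17%.
Line C: rubber-upper → VIII.1; wooden-soled → VIII.1.1; sports → VIII.1.1.1. Scheduled 16%. Belmark agreement on VIII.2.3.2: VIII.1.1.1 not covered. → 16%.
Line D: rubber-upper → VIII.1; wooden-soled → VIII.1.1; ankle boots → VIII.1.1.3. Scheduled 34%. quota on VIII.1.1.3 exhausted → over-quota 58%; Galveny agreement on VIII.1: RVC < 35%. → 58%.
Sum: 35% + 17% + 16% + 58% = 126%.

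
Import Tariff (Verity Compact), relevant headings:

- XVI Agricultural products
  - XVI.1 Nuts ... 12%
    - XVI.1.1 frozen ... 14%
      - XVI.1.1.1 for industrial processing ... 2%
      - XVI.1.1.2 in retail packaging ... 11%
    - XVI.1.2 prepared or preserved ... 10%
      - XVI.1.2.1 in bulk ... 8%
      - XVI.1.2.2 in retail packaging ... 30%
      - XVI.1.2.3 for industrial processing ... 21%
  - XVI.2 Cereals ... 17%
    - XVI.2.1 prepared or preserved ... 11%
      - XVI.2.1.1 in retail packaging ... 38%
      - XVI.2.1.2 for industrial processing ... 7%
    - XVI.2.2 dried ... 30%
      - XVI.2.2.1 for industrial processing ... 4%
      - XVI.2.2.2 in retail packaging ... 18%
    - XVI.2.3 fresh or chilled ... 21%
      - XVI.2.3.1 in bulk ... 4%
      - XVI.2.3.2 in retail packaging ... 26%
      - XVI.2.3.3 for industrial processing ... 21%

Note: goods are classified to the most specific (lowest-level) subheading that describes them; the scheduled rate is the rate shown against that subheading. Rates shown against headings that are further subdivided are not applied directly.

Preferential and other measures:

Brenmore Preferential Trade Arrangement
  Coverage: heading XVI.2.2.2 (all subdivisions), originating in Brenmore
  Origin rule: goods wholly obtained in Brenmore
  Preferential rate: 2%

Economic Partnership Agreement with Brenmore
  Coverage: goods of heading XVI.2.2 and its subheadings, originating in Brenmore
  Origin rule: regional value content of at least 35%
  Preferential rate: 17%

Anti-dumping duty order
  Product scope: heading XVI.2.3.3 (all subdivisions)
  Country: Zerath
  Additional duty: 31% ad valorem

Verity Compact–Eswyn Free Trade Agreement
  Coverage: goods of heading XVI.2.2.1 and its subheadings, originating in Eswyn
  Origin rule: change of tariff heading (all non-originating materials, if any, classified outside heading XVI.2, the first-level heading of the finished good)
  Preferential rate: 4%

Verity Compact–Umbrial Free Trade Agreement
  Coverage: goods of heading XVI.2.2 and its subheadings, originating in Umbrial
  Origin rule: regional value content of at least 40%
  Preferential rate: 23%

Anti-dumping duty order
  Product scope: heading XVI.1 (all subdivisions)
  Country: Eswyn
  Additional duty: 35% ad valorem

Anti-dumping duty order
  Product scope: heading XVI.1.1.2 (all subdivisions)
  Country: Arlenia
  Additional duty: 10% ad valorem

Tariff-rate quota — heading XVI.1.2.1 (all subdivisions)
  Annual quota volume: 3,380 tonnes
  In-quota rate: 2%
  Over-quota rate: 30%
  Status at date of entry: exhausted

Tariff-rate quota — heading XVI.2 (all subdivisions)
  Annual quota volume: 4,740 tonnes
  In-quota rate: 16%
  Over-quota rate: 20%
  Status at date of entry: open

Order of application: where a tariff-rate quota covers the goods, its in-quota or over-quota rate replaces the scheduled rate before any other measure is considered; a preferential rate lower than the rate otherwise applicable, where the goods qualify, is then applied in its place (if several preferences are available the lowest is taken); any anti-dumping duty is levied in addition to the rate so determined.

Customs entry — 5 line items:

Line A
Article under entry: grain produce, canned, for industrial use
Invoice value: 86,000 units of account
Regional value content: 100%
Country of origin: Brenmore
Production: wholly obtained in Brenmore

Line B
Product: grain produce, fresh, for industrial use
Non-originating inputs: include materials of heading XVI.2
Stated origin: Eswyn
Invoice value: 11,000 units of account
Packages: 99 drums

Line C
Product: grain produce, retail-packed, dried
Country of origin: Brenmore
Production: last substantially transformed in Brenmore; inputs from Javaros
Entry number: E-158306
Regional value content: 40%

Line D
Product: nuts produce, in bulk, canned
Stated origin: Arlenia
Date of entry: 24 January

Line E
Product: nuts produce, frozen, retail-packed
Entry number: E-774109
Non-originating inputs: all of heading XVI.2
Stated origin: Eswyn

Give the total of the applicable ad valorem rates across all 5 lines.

Line A: grain → XVI.2; canned → XVI.2.1; for industrial use → XVI.2.1.2. Scheduled 7%. quota on XVI.2 open → in-quota 16%; Brenmore agreement on XVI.2.2.2: XVI.2.1.2 not covered; Brenmore agreement on XVI.2.2: XVI.2.1.2 not covered. → 16%.
Line B: grain → XVI.2; fresh → XVI.2.3; for industrial use → XVI.2.3.3. Scheduled 21%. quota on XVI.2 open → in-quota 16%; Eswyn agreement on XVI.2.2.1: XVI.2.3.3 not covered. → 16%.
Line C: grain → XVI.2; dried → XVI.2.2; retail-packed → XVI.2.2.2. Scheduled 18%. quota on XVI.2 open → in-quota 16%; Brenmore agreement on XVI.2.2.2: not wholly obtained; Brenmore agreement on XVI.2.2: RVC ≥ 35% → 17% available; preference 17% not lower than 16% → no reduction. → 16%.
Line D: nuts → XVI.1; canned → XVI.1.2; in bulk → XVI.1.2.1. Scheduled 8%. quota on XVI.1.2.1 exhausted → over-quota 30%. → 30%.
Line E: nuts → XVI.1; frozen → XVI.1.1; retail-packed → XVI.1.1.2. Scheduled 11%. Eswyn agreement on XVI.2.2.1: XVI.1.1.2 not covered; anti-dumping (Eswyn, XVI.1): +35%; total 11% + 35% = 46%. → 46%.
Sum: 16% + 16% + 16% + 30% + 46% = 124%.

124%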